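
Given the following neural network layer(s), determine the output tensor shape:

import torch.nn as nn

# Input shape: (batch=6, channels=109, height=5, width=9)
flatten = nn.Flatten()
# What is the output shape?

Input shape: (6, 109, 5, 9)
Output shape: (6, 4905)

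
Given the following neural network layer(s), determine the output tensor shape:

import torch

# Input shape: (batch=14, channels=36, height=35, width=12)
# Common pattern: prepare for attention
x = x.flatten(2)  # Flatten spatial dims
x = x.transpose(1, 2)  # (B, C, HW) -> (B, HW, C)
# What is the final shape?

Input shape: (14, 36, 35, 12)
  -> after flatten(2): (14, 36, 420)
Output shape: (14, 420, 36)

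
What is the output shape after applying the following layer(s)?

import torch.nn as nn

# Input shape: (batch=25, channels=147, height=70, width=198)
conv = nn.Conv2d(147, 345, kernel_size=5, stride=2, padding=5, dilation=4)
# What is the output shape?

Input shape: (25, 147, 70, 198)
Output shape: (25, 345, 32, 96)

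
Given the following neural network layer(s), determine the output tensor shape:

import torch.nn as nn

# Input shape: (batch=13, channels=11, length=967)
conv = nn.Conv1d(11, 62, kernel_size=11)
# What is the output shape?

Input shape: (13, 11, 967)
Output shape: (13, 62, 957)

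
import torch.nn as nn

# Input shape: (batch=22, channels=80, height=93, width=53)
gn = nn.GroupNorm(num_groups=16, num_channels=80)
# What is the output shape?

Input shape: (22, 80, 93, 53)
Output shape: (22, 80, 93, 53)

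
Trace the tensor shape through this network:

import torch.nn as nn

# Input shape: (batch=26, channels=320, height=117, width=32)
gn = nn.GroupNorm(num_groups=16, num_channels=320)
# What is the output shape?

Input shape: (26, 320, 117, 32)
Output shape: (26, 320, 117, 32)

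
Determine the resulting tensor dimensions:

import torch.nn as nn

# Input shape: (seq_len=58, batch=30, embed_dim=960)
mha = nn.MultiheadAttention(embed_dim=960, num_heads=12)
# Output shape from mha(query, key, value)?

Input shape: (58, 30, 960)
Output shape: (58, 30, 960)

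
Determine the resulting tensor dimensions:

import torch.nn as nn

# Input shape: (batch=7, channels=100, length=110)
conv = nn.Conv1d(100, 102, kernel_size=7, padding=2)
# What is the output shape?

Input shape: (7, 100, 110)
Output shape: (7, 102, 108)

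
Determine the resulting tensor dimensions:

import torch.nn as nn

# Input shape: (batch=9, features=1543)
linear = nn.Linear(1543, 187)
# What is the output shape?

Input shape: (9, 1543)
Output shape: (9, 187)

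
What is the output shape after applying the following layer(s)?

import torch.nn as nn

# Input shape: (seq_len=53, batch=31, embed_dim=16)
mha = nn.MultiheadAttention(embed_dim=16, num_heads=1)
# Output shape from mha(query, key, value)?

Input shape: (53, 31, 16)
Output shape: (53, 31, 16)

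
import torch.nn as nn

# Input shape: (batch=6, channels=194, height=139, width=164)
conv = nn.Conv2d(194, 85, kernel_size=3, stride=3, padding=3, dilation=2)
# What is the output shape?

Input shape: (6, 194, 139, 164)
Output shape: (6, 85, 47, 56)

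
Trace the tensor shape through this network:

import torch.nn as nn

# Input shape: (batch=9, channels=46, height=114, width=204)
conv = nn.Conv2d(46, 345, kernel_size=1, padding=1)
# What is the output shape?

Input shape: (9, 46, 114, 204)
Output shape: (9, 345, 116, 206)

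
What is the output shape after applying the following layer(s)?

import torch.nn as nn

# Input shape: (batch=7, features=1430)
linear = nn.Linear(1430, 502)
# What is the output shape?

Input shape: (7, 1430)
Output shape: (7, 502)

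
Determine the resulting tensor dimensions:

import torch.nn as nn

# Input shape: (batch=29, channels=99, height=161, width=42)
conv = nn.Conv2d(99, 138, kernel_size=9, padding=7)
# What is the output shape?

Input shape: (29, 99, 161, 42)
Output shape: (29, 138, 167, 48)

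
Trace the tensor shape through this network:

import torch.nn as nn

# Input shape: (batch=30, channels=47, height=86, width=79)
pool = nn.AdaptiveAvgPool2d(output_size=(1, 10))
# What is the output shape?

Input shape: (30, 47, 86, 79)
Output shape: (30, 47, 1, 10)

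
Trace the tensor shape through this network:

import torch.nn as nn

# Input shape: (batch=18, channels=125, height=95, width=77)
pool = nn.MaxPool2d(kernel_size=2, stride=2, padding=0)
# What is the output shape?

Input shape: (18, 125, 95, 77)
Output shape: (18, 125, 47, 38)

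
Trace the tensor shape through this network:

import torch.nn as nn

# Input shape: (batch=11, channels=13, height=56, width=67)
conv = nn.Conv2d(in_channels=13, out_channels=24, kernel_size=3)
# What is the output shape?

Input shape: (11, 13, 56, 67)
Output shape: (11, 24, 54, 65)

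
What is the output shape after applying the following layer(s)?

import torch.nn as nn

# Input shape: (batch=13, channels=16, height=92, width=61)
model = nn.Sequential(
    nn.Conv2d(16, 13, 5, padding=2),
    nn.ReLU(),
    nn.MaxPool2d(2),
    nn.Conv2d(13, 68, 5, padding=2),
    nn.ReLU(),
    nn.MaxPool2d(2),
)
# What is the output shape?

Input shape: (13, 16, 92, 61)
  -> after first Conv2d: (13, 13, 92, 61)
  -> after first MaxPool2d: (13, 13, 46, 30)
  -> after second Conv2d: (13, 68, 46, 30)
Output shape: (13, 68, 23, 15)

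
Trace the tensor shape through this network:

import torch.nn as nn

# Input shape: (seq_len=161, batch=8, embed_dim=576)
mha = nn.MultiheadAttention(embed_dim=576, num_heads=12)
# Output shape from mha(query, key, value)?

Input shape: (161, 8, 576)
Output shape: (161, 8, 576)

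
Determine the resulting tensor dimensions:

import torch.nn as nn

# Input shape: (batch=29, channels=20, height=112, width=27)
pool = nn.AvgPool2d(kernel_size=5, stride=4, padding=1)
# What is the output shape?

Input shape: (29, 20, 112, 27)
Output shape: (29, 20, 28, 7)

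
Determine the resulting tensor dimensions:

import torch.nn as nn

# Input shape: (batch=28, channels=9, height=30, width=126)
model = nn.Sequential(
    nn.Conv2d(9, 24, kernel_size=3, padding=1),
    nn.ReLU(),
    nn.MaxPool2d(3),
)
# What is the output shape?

Input shape: (28, 9, 30, 126)
  -> after Conv2d: (28, 24, 30, 126)
  -> after ReLU: (28, 24, 30, 126)
Output shape: (28, 24, 10, 42)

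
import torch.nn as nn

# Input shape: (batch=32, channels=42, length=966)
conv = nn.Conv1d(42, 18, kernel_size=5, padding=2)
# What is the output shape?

Input shape: (32, 42, 966)
Output shape: (32, 18, 966)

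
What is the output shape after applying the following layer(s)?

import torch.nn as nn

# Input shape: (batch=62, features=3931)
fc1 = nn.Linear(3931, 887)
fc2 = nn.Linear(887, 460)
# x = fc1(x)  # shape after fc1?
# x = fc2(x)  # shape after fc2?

Input shape: (62, 3931)
  -> after fc1: (62, 887)
Output shape: (62, 460)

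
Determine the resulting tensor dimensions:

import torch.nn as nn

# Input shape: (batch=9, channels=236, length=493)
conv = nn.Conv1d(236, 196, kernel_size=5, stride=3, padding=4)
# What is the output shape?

Input shape: (9, 236, 493)
Output shape: (9, 196, 166)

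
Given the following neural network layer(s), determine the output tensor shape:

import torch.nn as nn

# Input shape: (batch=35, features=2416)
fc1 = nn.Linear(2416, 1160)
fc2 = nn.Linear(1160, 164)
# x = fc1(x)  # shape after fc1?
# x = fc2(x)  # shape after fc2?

Input shape: (35, 2416)
  -> after fc1: (35, 1160)
Output shape: (35, 164)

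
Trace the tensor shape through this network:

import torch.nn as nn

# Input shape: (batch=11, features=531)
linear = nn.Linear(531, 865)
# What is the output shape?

Input shape: (11, 531)
Output shape: (11, 865)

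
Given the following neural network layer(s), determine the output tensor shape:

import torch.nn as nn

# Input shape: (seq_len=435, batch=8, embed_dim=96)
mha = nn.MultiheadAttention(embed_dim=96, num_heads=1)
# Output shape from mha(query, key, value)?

Input shape: (435, 8, 96)
Output shape: (435, 8, 96)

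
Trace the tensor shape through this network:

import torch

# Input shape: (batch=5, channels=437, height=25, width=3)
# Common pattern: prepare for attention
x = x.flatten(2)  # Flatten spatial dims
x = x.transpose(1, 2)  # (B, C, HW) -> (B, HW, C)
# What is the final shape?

Input shape: (5, 437, 25, 3)
  -> after flatten(2): (5, 437, 75)
Output shape: (5, 75, 437)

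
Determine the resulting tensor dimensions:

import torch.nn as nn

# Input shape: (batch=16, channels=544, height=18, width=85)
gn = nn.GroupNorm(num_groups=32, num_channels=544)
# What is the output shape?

Input shape: (16, 544, 18, 85)
Output shape: (16, 544, 18, 85)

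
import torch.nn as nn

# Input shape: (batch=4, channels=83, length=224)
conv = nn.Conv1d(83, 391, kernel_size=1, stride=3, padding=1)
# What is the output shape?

Input shape: (4, 83, 224)
Output shape: (4, 391, 76)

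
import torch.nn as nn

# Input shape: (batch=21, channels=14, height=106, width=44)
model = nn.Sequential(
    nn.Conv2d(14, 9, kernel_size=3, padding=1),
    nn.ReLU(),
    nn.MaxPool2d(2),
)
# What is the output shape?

Input shape: (21, 14, 106, 44)
  -> after Conv2d: (21, 9, 106, 44)
  -> after ReLU: (21, 9, 106, 44)
Output shape: (21, 9, 53, 22)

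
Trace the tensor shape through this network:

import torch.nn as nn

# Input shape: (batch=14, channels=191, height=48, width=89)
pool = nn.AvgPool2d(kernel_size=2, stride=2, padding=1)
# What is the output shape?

Input shape: (14, 191, 48, 89)
Output shape: (14, 191, 25, 45)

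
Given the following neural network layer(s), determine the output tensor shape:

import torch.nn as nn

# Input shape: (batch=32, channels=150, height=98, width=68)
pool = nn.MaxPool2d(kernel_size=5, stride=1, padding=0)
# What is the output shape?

Input shape: (32, 150, 98, 68)
Output shape: (32, 150, 94, 64)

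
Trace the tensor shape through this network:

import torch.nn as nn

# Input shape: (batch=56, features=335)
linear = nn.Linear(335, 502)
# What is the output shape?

Input shape: (56, 335)
Output shape: (56, 502)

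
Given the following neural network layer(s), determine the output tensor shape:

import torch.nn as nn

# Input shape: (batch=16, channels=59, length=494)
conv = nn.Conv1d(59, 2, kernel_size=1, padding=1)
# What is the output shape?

Input shape: (16, 59, 494)
Output shape: (16, 2, 496)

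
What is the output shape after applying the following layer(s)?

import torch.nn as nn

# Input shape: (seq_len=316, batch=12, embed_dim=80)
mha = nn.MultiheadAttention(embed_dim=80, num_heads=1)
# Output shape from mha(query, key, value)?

Input shape: (316, 12, 80)
Output shape: (316, 12, 80)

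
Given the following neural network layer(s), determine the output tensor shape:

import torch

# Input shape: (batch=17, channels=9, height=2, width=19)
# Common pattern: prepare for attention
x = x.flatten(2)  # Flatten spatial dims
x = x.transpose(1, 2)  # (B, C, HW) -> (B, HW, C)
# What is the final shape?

Input shape: (17, 9, 2, 19)
  -> after flatten(2): (17, 9, 38)
Output shape: (17, 38, 9)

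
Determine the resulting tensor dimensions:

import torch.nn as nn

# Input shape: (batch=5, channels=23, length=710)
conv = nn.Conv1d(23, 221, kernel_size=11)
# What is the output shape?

Input shape: (5, 23, 710)
Output shape: (5, 221, 700)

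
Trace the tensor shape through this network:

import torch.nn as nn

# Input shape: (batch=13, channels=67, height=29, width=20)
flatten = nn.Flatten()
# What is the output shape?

Input shape: (13, 67, 29, 20)
Output shape: (13, 38860)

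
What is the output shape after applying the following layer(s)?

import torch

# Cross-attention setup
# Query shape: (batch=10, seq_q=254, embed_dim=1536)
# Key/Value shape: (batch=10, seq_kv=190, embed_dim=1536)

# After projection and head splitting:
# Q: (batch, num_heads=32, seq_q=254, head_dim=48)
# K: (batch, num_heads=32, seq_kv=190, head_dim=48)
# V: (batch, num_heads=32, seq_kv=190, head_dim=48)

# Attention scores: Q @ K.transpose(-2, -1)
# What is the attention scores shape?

Input shape: (10, 254, 1536)
Output shape: (10, 32, 254, 190)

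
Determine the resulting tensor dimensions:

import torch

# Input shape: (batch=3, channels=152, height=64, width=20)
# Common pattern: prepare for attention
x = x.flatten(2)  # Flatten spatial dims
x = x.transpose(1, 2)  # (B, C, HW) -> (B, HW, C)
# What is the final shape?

Input shape: (3, 152, 64, 20)
  -> after flatten(2): (3, 152, 1280)
Output shape: (3, 1280, 152)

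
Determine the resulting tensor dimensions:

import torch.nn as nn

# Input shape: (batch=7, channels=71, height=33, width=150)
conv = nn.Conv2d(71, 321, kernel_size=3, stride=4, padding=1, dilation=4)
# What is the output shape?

Input shape: (7, 71, 33, 150)
Output shape: (7, 321, 7, 36)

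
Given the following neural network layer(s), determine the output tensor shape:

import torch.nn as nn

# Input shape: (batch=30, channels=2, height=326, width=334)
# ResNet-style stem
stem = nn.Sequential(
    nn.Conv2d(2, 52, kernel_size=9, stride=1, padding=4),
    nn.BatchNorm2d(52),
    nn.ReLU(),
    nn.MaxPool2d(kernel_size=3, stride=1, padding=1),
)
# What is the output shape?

Input shape: (30, 2, 326, 334)
  -> after Conv2d 9x9 stride=1: (30, 52, 326, 334)
Output shape: (30, 52, 326, 334)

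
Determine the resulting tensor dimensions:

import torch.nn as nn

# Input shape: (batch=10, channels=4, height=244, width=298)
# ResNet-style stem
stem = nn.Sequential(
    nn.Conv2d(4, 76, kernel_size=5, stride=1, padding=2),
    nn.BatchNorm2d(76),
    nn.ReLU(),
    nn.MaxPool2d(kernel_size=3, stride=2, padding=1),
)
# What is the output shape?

Input shape: (10, 4, 244, 298)
  -> after Conv2d 5x5 stride=1: (10, 76, 244, 298)
Output shape: (10, 76, 122, 149)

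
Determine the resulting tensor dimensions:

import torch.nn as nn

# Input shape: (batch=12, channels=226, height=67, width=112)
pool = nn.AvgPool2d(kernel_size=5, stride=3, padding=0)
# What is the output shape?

Input shape: (12, 226, 67, 112)
Output shape: (12, 226, 21, 36)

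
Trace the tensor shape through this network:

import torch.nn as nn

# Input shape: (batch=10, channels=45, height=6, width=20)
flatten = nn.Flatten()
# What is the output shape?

Input shape: (10, 45, 6, 20)
Output shape: (10, 5400)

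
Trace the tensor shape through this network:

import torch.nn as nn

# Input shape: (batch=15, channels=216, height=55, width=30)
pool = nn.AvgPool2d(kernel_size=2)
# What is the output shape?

Input shape: (15, 216, 55, 30)
Output shape: (15, 216, 27, 15)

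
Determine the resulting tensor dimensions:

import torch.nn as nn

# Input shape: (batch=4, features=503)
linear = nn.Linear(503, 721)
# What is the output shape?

Input shape: (4, 503)
Output shape: (4, 721)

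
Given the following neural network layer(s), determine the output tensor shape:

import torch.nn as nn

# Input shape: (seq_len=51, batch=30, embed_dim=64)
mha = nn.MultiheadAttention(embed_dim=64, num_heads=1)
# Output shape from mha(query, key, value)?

Input shape: (51, 30, 64)
Output shape: (51, 30, 64)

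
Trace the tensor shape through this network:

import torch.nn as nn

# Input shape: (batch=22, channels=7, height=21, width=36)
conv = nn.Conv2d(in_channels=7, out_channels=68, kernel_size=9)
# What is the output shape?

Input shape: (22, 7, 21, 36)
Output shape: (22, 68, 13, 28)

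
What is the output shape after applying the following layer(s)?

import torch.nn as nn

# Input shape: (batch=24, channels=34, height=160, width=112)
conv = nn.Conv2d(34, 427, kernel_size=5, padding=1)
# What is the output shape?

Input shape: (24, 34, 160, 112)
Output shape: (24, 427, 158, 110)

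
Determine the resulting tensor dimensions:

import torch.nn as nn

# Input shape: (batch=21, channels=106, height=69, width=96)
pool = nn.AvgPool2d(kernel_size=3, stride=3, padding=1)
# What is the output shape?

Input shape: (21, 106, 69, 96)
Output shape: (21, 106, 23, 32)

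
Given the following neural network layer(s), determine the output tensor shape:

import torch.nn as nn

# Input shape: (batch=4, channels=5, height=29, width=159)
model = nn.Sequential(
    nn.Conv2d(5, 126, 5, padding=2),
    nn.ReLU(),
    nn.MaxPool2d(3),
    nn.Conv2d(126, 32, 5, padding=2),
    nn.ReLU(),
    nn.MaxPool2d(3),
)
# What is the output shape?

Input shape: (4, 5, 29, 159)
  -> after first Conv2d: (4, 126, 29, 159)
  -> after first MaxPool2d: (4, 126, 9, 53)
  -> after second Conv2d: (4, 32, 9, 53)
Output shape: (4, 32, 3, 17)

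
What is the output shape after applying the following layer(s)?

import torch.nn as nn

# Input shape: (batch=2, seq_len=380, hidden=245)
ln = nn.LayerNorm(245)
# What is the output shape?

Input shape: (2, 380, 245)
Output shape: (2, 380, 245)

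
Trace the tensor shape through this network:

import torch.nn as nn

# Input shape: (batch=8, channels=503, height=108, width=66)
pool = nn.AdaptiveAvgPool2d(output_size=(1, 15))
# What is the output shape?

Input shape: (8, 503, 108, 66)
Output shape: (8, 503, 1, 15)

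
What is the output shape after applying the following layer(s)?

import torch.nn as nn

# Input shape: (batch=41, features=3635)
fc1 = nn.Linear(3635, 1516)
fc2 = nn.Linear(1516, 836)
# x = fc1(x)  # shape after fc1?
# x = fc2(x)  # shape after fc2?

Input shape: (41, 3635)
  -> after fc1: (41, 1516)
Output shape: (41, 836)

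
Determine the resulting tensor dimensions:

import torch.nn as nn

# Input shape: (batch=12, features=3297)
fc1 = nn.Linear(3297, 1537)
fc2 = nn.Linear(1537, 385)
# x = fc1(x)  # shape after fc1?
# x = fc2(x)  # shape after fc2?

Input shape: (12, 3297)
  -> after fc1: (12, 1537)
Output shape: (12, 385)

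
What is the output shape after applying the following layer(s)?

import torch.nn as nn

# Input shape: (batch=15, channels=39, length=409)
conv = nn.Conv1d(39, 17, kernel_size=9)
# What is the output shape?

Input shape: (15, 39, 409)
Output shape: (15, 17, 401)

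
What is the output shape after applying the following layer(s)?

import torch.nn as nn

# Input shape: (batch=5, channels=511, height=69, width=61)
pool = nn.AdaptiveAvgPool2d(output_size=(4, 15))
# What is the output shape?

Input shape: (5, 511, 69, 61)
Output shape: (5, 511, 4, 15)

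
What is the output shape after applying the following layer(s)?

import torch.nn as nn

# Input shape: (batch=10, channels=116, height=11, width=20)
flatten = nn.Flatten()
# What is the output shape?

Input shape: (10, 116, 11, 20)
Output shape: (10, 25520)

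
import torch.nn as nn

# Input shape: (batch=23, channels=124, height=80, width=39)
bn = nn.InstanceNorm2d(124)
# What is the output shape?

Input shape: (23, 124, 80, 39)
Output shape: (23, 124, 80, 39)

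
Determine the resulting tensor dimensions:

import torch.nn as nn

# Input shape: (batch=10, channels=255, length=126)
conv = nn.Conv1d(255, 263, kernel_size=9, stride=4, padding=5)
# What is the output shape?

Input shape: (10, 255, 126)
Output shape: (10, 263, 32)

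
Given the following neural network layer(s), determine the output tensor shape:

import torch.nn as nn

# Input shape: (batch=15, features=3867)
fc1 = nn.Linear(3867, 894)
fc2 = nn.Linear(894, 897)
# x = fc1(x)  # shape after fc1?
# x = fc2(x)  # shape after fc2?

Input shape: (15, 3867)
  -> after fc1: (15, 894)
Output shape: (15, 897)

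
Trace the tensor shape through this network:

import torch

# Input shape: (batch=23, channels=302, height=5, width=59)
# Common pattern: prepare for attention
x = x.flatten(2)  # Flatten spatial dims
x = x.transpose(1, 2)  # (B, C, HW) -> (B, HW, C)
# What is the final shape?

Input shape: (23, 302, 5, 59)
  -> after flatten(2): (23, 302, 295)
Output shape: (23, 295, 302)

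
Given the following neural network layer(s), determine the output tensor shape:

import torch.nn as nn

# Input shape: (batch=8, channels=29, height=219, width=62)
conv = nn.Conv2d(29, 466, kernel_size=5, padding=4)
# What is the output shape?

Input shape: (8, 29, 219, 62)
Output shape: (8, 466, 223, 66)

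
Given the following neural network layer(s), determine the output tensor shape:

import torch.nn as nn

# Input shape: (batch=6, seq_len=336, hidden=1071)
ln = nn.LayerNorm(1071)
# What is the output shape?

Input shape: (6, 336, 1071)
Output shape: (6, 336, 1071)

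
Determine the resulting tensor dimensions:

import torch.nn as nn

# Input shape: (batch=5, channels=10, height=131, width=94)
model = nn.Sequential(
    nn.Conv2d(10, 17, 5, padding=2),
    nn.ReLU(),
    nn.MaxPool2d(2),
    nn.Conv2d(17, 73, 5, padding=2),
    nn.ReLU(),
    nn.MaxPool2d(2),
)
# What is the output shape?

Input shape: (5, 10, 131, 94)
  -> after first Conv2d: (5, 17, 131, 94)
  -> after first MaxPool2d: (5, 17, 65, 47)
  -> after second Conv2d: (5, 73, 65, 47)
Output shape: (5, 73, 32, 23)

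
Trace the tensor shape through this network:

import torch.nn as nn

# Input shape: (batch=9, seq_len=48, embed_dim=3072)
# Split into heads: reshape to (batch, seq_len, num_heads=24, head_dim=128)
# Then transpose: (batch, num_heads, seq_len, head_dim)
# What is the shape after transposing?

Input shape: (9, 48, 3072)
  -> after reshape: (9, 48, 24, 128)
Output shape: (9, 24, 48, 128)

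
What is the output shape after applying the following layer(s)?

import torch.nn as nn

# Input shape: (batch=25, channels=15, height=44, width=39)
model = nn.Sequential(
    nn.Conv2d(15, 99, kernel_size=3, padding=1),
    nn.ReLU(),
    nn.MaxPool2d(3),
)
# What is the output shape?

Input shape: (25, 15, 44, 39)
  -> after Conv2d: (25, 99, 44, 39)
  -> after ReLU: (25, 99, 44, 39)
Output shape: (25, 99, 14, 13)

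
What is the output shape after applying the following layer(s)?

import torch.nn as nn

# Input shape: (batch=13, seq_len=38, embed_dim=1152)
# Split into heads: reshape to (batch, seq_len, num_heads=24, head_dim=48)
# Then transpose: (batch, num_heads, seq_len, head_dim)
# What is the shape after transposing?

Input shape: (13, 38, 1152)
  -> after reshape: (13, 38, 24, 48)
Output shape: (13, 24, 38, 48)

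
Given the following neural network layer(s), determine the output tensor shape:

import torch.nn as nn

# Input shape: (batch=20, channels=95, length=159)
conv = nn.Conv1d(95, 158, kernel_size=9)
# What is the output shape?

Input shape: (20, 95, 159)
Output shape: (20, 158, 151)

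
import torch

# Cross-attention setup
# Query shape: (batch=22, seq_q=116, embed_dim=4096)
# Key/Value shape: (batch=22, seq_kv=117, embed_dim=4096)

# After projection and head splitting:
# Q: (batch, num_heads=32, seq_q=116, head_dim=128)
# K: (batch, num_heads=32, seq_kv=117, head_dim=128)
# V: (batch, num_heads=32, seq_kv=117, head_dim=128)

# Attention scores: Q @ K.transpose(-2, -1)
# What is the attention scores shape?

Input shape: (22, 116, 4096)
Output shape: (22, 32, 116, 117)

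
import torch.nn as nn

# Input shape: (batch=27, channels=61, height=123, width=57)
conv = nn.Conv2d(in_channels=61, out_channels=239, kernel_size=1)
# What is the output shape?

Input shape: (27, 61, 123, 57)
Output shape: (27, 239, 123, 57)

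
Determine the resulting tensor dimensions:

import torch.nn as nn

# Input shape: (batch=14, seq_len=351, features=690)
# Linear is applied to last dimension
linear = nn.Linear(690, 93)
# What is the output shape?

Input shape: (14, 351, 690)
Output shape: (14, 351, 93)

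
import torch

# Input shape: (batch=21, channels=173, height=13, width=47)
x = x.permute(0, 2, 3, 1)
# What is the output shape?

Input shape: (21, 173, 13, 47)
Output shape: (21, 13, 47, 173)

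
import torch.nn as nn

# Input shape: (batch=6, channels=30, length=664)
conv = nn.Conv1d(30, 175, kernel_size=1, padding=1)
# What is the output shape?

Input shape: (6, 30, 664)
Output shape: (6, 175, 666)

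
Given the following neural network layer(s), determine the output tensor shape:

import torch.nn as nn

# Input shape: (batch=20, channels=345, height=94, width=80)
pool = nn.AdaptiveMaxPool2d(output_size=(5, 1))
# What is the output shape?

Input shape: (20, 345, 94, 80)
Output shape: (20, 345, 5, 1)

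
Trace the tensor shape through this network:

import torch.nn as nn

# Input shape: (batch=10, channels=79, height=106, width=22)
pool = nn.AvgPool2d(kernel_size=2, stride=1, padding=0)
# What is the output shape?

Input shape: (10, 79, 106, 22)
Output shape: (10, 79, 105, 21)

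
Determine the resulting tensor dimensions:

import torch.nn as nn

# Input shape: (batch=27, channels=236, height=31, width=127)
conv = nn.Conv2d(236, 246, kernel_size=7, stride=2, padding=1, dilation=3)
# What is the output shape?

Input shape: (27, 236, 31, 127)
Output shape: (27, 246, 8, 56)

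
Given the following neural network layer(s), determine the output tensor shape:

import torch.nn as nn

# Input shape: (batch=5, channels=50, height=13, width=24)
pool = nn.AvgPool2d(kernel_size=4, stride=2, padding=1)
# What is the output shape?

Input shape: (5, 50, 13, 24)
Output shape: (5, 50, 6, 12)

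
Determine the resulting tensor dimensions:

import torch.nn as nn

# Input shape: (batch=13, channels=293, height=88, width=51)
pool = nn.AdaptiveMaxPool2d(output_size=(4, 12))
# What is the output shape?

Input shape: (13, 293, 88, 51)
Output shape: (13, 293, 4, 12)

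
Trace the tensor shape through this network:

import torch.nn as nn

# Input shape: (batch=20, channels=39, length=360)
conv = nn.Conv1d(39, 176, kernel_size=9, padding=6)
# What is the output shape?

Input shape: (20, 39, 360)
Output shape: (20, 176, 364)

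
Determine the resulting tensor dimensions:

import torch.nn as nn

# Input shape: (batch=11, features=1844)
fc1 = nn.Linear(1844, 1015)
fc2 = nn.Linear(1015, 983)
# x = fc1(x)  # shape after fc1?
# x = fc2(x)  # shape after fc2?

Input shape: (11, 1844)
  -> after fc1: (11, 1015)
Output shape: (11, 983)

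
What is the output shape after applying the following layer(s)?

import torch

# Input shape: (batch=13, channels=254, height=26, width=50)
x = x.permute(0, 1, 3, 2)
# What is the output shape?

Input shape: (13, 254, 26, 50)
Output shape: (13, 254, 50, 26)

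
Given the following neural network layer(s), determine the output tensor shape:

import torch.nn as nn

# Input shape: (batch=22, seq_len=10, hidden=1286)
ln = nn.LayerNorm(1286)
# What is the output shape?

Input shape: (22, 10, 1286)
Output shape: (22, 10, 1286)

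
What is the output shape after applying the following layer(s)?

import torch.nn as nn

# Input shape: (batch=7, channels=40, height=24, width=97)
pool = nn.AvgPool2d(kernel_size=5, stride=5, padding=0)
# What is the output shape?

Input shape: (7, 40, 24, 97)
Output shape: (7, 40, 4, 19)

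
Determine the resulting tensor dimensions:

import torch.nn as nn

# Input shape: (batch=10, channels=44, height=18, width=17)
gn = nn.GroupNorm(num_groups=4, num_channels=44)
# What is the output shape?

Input shape: (10, 44, 18, 17)
Output shape: (10, 44, 18, 17)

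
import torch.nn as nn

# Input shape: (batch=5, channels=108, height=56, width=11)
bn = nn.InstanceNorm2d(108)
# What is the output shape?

Input shape: (5, 108, 56, 11)
Output shape: (5, 108, 56, 11)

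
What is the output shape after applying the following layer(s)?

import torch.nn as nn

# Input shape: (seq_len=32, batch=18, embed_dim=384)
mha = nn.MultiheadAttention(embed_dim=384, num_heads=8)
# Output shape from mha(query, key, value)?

Input shape: (32, 18, 384)
Output shape: (32, 18, 384)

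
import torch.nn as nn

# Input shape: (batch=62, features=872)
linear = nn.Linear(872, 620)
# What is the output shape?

Input shape: (62, 872)
Output shape: (62, 620)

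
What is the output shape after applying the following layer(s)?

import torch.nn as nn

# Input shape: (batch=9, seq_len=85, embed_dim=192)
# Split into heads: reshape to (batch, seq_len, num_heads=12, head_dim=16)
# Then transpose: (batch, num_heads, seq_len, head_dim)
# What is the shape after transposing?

Input shape: (9, 85, 192)
  -> after reshape: (9, 85, 12, 16)
Output shape: (9, 12, 85, 16)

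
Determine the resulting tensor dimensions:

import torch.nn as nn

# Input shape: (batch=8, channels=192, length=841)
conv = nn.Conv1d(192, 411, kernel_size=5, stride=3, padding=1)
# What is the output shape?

Input shape: (8, 192, 841)
Output shape: (8, 411, 280)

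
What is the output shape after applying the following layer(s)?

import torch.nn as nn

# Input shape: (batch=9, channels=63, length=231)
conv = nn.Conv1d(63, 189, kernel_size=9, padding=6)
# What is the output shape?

Input shape: (9, 63, 231)
Output shape: (9, 189, 235)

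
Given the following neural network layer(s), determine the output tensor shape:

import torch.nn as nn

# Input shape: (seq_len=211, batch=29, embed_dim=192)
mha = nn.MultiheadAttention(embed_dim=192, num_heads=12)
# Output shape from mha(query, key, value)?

Input shape: (211, 29, 192)
Output shape: (211, 29, 192)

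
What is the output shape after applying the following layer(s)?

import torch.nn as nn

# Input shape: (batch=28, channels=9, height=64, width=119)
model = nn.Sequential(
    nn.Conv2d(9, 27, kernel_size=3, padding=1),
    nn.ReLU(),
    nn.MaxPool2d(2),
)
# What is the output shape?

Input shape: (28, 9, 64, 119)
  -> after Conv2d: (28, 27, 64, 119)
  -> after ReLU: (28, 27, 64, 119)
Output shape: (28, 27, 32, 59)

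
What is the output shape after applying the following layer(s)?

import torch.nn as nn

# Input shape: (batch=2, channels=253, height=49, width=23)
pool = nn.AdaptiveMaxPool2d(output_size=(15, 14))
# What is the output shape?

Input shape: (2, 253, 49, 23)
Output shape: (2, 253, 15, 14)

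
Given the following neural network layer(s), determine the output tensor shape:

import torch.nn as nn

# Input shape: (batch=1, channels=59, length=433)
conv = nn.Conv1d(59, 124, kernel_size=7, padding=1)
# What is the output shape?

Input shape: (1, 59, 433)
Output shape: (1, 124, 429)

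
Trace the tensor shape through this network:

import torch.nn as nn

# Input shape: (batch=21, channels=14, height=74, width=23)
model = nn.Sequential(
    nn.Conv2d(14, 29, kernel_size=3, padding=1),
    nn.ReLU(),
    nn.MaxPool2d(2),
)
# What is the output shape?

Input shape: (21, 14, 74, 23)
  -> after Conv2d: (21, 29, 74, 23)
  -> after ReLU: (21, 29, 74, 23)
Output shape: (21, 29, 37, 11)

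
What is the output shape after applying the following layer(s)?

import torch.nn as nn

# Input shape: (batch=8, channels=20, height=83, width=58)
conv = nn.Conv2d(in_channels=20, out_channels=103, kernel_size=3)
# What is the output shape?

Input shape: (8, 20, 83, 58)
Output shape: (8, 103, 81, 56)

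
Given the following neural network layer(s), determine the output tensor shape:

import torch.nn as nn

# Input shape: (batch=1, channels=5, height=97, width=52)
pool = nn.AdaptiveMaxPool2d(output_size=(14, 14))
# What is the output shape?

Input shape: (1, 5, 97, 52)
Output shape: (1, 5, 14, 14)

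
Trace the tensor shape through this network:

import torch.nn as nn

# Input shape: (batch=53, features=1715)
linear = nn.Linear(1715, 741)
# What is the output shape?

Input shape: (53, 1715)
Output shape: (53, 741)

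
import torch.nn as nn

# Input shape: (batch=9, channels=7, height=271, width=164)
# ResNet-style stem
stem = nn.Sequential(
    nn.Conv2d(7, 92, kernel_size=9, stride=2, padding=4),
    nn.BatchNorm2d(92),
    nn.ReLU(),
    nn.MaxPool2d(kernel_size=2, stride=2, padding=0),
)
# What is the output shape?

Input shape: (9, 7, 271, 164)
  -> after Conv2d 9x9 stride=2: (9, 92, 136, 82)
Output shape: (9, 92, 68, 41)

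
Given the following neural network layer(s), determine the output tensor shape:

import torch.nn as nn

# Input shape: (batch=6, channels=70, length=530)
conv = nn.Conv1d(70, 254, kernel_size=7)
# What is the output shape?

Input shape: (6, 70, 530)
Output shape: (6, 254, 524)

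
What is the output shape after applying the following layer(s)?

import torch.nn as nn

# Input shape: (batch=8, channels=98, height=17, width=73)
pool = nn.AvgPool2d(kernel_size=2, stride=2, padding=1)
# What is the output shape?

Input shape: (8, 98, 17, 73)
Output shape: (8, 98, 9, 37)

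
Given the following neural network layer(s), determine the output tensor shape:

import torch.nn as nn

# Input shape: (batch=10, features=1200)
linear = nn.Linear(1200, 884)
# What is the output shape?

Input shape: (10, 1200)
Output shape: (10, 884)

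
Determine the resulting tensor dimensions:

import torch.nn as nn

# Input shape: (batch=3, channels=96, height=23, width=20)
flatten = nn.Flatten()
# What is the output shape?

Input shape: (3, 96, 23, 20)
Output shape: (3, 44160)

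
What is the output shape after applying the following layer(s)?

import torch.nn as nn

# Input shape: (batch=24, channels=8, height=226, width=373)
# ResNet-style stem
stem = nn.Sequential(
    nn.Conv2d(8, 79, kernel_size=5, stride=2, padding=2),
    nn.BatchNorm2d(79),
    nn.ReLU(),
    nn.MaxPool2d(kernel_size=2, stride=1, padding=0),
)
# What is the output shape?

Input shape: (24, 8, 226, 373)
  -> after Conv2d 5x5 stride=2: (24, 79, 113, 187)
Output shape: (24, 79, 112, 186)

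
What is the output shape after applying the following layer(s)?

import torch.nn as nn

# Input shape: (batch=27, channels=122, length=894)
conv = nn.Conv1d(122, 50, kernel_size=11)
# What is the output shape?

Input shape: (27, 122, 894)
Output shape: (27, 50, 884)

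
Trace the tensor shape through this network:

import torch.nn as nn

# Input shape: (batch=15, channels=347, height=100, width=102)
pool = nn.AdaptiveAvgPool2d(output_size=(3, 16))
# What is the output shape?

Input shape: (15, 347, 100, 102)
Output shape: (15, 347, 3, 16)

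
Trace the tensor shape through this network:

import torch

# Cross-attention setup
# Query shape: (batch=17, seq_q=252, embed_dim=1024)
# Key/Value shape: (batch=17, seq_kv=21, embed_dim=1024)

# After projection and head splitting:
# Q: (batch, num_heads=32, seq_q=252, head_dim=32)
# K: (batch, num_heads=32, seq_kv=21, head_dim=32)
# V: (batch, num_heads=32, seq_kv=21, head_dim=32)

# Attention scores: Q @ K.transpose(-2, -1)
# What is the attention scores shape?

Input shape: (17, 252, 1024)
Output shape: (17, 32, 252, 21)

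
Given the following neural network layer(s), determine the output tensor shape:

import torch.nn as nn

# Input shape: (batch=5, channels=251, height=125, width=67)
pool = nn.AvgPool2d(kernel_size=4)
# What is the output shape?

Input shape: (5, 251, 125, 67)
Output shape: (5, 251, 31, 16)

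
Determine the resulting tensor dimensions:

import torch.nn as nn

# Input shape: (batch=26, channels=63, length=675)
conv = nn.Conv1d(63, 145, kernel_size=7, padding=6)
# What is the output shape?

Input shape: (26, 63, 675)
Output shape: (26, 145, 681)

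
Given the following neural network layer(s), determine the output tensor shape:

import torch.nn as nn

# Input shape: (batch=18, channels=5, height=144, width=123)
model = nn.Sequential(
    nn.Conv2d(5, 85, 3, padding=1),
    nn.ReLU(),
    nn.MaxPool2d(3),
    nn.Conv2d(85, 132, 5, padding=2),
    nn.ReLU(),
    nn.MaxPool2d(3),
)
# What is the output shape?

Input shape: (18, 5, 144, 123)
  -> after first Conv2d: (18, 85, 144, 123)
  -> after first MaxPool2d: (18, 85, 48, 41)
  -> after second Conv2d: (18, 132, 48, 41)
Output shape: (18, 132, 16, 13)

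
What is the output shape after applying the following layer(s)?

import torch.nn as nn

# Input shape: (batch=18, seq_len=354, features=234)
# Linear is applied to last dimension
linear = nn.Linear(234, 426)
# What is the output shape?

Input shape: (18, 354, 234)
Output shape: (18, 354, 426)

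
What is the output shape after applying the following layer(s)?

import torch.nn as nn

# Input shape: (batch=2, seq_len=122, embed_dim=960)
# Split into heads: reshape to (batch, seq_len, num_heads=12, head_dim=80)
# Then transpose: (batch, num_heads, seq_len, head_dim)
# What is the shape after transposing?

Input shape: (2, 122, 960)
  -> after reshape: (2, 122, 12, 80)
Output shape: (2, 12, 122, 80)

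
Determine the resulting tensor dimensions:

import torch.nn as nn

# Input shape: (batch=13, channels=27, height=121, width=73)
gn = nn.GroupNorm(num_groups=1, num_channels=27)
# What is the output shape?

Input shape: (13, 27, 121, 73)
Output shape: (13, 27, 121, 73)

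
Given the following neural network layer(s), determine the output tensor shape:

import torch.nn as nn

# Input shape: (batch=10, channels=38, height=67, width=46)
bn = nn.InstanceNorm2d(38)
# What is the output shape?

Input shape: (10, 38, 67, 46)
Output shape: (10, 38, 67, 46)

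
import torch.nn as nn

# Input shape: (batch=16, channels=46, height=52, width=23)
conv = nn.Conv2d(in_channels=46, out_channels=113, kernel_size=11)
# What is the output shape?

Input shape: (16, 46, 52, 23)
Output shape: (16, 113, 42, 13)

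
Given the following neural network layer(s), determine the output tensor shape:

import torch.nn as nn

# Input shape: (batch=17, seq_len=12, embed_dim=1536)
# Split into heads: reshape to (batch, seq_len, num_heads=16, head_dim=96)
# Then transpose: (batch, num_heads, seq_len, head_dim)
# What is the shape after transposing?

Input shape: (17, 12, 1536)
  -> after reshape: (17, 12, 16, 96)
Output shape: (17, 16, 12, 96)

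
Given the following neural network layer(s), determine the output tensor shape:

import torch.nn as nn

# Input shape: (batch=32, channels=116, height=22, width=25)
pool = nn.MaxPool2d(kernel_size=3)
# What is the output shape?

Input shape: (32, 116, 22, 25)
Output shape: (32, 116, 7, 8)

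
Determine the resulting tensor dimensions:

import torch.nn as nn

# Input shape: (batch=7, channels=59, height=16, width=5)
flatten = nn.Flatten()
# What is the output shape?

Input shape: (7, 59, 16, 5)
Output shape: (7, 4720)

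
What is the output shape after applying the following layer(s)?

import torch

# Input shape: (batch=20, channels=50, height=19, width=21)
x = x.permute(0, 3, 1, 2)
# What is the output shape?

Input shape: (20, 50, 19, 21)
Output shape: (20, 21, 50, 19)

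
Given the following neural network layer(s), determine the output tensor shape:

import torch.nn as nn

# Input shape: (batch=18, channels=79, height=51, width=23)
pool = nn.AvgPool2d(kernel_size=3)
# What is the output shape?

Input shape: (18, 79, 51, 23)
Output shape: (18, 79, 17, 7)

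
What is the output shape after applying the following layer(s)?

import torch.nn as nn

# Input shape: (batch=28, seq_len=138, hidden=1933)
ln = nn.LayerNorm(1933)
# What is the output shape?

Input shape: (28, 138, 1933)
Output shape: (28, 138, 1933)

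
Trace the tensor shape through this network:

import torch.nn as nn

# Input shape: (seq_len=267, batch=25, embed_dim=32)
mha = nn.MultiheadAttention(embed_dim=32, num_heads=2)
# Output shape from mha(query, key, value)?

Input shape: (267, 25, 32)
Output shape: (267, 25, 32)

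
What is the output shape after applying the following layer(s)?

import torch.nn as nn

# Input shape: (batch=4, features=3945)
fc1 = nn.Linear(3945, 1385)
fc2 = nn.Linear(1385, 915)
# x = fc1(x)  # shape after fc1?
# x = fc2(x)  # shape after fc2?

Input shape: (4, 3945)
  -> after fc1: (4, 1385)
Output shape: (4, 915)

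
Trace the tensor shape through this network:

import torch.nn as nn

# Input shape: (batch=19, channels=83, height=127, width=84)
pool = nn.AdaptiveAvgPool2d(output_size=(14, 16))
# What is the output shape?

Input shape: (19, 83, 127, 84)
Output shape: (19, 83, 14, 16)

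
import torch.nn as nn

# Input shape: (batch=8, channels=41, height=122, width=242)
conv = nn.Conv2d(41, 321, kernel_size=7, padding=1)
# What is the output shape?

Input shape: (8, 41, 122, 242)
Output shape: (8, 321, 118, 238)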